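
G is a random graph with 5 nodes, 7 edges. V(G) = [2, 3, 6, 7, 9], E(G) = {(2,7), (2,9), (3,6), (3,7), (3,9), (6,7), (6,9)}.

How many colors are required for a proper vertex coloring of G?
Clique number ω(G) = 3 (lower bound: χ ≥ ω).
The clique on [3, 6, 9] has size 3, forcing χ ≥ 3, and the coloring below uses 3 colors, so χ(G) = 3.
A valid 3-coloring: color 1: [7, 9]; color 2: [2, 6]; color 3: [3].

χ(G) = 3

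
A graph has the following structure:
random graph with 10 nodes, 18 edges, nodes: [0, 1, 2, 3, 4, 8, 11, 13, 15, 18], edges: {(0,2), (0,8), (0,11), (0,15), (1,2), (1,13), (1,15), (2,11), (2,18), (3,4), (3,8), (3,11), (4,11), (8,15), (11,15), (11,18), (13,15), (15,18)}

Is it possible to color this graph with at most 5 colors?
A valid 5-coloring: color 1: [1, 8, 11]; color 2: [2, 3, 15]; color 3: [0, 4, 13, 18].
(χ(G) = 3 ≤ 5.)

Yes, G is 5-colorable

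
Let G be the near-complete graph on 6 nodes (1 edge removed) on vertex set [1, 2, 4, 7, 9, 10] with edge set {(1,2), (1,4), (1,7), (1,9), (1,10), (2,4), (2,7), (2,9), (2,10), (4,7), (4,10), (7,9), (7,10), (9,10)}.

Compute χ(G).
Clique number ω(G) = 5 (lower bound: χ ≥ ω).
The clique on [1, 2, 7, 9, 10] has size 5, forcing χ ≥ 5, and the coloring below uses 5 colors, so χ(G) = 5.
A valid 5-coloring: color 1: [7]; color 2: [2]; color 3: [10]; color 4: [1]; color 5: [4, 9].

χ(G) = 5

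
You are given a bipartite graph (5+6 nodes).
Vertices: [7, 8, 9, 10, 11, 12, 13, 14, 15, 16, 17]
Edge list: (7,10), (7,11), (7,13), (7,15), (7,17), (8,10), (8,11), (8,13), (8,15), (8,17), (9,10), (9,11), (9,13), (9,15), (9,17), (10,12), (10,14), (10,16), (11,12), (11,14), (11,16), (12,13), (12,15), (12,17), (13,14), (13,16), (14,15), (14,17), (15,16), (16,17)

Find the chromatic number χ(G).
χ(G) = 2

Clique number ω(G) = 2 (lower bound: χ ≥ ω).
The graph is bipartite (no odd cycle), so 2 colors suffice: χ(G) = 2.
A valid 2-coloring: color 1: [10, 11, 13, 15, 17]; color 2: [7, 8, 9, 12, 14, 16].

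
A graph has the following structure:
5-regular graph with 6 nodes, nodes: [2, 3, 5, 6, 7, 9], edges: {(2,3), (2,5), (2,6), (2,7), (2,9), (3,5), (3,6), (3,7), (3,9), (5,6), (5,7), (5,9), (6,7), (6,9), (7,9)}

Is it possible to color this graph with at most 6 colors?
A valid 6-coloring: color 1: [7]; color 2: [5]; color 3: [6]; color 4: [9]; color 5: [2]; color 6: [3].
(χ(G) = 6 ≤ 6.)

Yes, G is 6-colorable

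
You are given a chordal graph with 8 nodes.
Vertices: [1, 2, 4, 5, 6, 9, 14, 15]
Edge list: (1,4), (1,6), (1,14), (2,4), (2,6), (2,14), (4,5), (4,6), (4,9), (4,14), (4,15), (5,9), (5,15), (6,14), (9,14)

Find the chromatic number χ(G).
χ(G) = 4

Clique number ω(G) = 4 (lower bound: χ ≥ ω).
The clique on [1, 4, 6, 14] has size 4, forcing χ ≥ 4, and the coloring below uses 4 colors, so χ(G) = 4.
A valid 4-coloring: color 1: [4]; color 2: [5, 14]; color 3: [6, 9, 15]; color 4: [1, 2].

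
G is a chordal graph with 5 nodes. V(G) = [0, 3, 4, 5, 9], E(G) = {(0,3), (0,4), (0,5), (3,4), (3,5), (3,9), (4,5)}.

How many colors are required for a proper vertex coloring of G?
Clique number ω(G) = 4 (lower bound: χ ≥ ω).
The clique on [0, 3, 4, 5] has size 4, forcing χ ≥ 4, and the coloring below uses 4 colors, so χ(G) = 4.
A valid 4-coloring: color 1: [3]; color 2: [5, 9]; color 3: [0]; color 4: [4].

χ(G) = 4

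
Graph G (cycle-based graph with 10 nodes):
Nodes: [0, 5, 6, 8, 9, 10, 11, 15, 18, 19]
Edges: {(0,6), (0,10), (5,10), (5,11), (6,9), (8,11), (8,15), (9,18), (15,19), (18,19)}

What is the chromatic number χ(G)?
χ(G) = 2

Clique number ω(G) = 2 (lower bound: χ ≥ ω).
The graph is bipartite (no odd cycle), so 2 colors suffice: χ(G) = 2.
A valid 2-coloring: color 1: [6, 10, 11, 15, 18]; color 2: [0, 5, 8, 9, 19].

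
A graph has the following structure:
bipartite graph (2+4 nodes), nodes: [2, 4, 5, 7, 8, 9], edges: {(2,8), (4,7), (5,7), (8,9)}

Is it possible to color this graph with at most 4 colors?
A valid 4-coloring: color 1: [7, 8]; color 2: [2, 4, 5, 9].
(χ(G) = 2 ≤ 4.)

Yes, G is 4-colorable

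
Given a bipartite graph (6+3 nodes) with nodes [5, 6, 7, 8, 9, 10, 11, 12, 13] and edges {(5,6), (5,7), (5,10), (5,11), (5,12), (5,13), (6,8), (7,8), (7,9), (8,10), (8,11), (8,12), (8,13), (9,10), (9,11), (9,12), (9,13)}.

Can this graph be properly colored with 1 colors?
Edge (6,8) forces its endpoints to differ, so 1 color is not enough.

No, G is not 1-colorable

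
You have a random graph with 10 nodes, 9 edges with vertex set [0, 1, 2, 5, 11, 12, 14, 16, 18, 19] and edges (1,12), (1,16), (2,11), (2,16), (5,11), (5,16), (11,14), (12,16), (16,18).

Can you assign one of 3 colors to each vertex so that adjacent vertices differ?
A valid 3-coloring: color 1: [0, 11, 16, 19]; color 2: [2, 5, 12, 14, 18]; color 3: [1].
(χ(G) = 3 ≤ 3.)

Yes, G is 3-colorable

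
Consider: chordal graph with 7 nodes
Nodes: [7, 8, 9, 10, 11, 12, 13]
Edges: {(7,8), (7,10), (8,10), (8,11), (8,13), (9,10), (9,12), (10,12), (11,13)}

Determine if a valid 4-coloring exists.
Yes, G is 4-colorable

A valid 4-coloring: color 1: [10, 11]; color 2: [8, 9]; color 3: [7, 12, 13].
(χ(G) = 3 ≤ 4.)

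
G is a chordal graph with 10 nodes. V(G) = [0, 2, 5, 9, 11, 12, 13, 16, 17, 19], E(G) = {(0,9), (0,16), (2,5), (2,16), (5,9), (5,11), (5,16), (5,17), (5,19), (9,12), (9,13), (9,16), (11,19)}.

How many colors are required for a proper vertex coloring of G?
Clique number ω(G) = 3 (lower bound: χ ≥ ω).
The clique on [0, 9, 16] has size 3, forcing χ ≥ 3, and the coloring below uses 3 colors, so χ(G) = 3.
A valid 3-coloring: color 1: [0, 5, 12, 13]; color 2: [2, 9, 11, 17]; color 3: [16, 19].

χ(G) = 3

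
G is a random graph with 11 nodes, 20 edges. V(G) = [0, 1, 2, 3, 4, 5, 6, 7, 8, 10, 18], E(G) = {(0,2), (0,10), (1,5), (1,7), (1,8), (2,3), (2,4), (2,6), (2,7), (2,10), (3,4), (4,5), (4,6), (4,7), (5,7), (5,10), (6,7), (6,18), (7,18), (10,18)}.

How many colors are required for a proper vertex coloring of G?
Clique number ω(G) = 4 (lower bound: χ ≥ ω).
The clique on [2, 4, 6, 7] has size 4, forcing χ ≥ 4, and the coloring below uses 4 colors, so χ(G) = 4.
A valid 4-coloring: color 1: [2, 5, 8, 18]; color 2: [3, 7, 10]; color 3: [0, 1, 4]; color 4: [6].

χ(G) = 4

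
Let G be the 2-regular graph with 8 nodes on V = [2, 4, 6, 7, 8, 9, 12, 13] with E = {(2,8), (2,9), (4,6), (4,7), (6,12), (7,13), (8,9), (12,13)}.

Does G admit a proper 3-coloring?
A valid 3-coloring: color 1: [2, 6, 13]; color 2: [4, 8, 12]; color 3: [7, 9].
(χ(G) = 3 ≤ 3.)

Yes, G is 3-colorable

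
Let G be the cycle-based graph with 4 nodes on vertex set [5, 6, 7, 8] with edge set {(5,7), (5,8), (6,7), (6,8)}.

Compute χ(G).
Clique number ω(G) = 2 (lower bound: χ ≥ ω).
The graph is bipartite (no odd cycle), so 2 colors suffice: χ(G) = 2.
A valid 2-coloring: color 1: [5, 6]; color 2: [7, 8].

χ(G) = 2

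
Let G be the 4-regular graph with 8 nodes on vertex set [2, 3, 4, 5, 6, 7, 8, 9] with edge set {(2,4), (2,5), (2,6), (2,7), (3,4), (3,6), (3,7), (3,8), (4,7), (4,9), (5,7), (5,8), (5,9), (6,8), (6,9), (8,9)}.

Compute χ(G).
Clique number ω(G) = 3 (lower bound: χ ≥ ω).
The clique on [5, 8, 9] has size 3, forcing χ ≥ 3, and the coloring below uses 3 colors, so χ(G) = 3.
A valid 3-coloring: color 1: [2, 3, 9]; color 2: [7, 8]; color 3: [4, 5, 6].

χ(G) = 3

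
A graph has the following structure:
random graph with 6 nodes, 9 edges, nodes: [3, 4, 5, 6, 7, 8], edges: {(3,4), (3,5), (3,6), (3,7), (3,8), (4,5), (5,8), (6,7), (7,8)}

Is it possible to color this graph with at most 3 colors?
Yes, G is 3-colorable

A valid 3-coloring: color 1: [3]; color 2: [5, 7]; color 3: [4, 6, 8].
(χ(G) = 3 ≤ 3.)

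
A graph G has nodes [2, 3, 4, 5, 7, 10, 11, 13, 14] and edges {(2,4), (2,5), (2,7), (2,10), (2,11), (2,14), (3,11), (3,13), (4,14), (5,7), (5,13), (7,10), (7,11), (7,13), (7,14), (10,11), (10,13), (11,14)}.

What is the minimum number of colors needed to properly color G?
χ(G) = 4

Clique number ω(G) = 4 (lower bound: χ ≥ ω).
The clique on [2, 7, 10, 11] has size 4, forcing χ ≥ 4, and the coloring below uses 4 colors, so χ(G) = 4.
A valid 4-coloring: color 1: [3, 4, 7]; color 2: [2, 13]; color 3: [5, 11]; color 4: [10, 14].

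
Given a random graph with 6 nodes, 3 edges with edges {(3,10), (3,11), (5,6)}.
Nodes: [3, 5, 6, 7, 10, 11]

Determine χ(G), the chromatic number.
Clique number ω(G) = 2 (lower bound: χ ≥ ω).
The graph is bipartite (no odd cycle), so 2 colors suffice: χ(G) = 2.
A valid 2-coloring: color 1: [3, 5, 7]; color 2: [6, 10, 11].

χ(G) = 2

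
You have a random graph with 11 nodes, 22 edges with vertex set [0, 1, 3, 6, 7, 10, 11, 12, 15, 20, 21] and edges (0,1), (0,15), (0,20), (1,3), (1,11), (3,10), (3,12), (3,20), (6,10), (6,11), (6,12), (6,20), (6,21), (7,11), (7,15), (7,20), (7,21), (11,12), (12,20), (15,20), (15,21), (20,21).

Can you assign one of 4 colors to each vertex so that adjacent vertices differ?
Yes, G is 4-colorable

A valid 4-coloring: color 1: [10, 11, 20]; color 2: [3, 6, 15]; color 3: [1, 12, 21]; color 4: [0, 7].
(χ(G) = 4 ≤ 4.)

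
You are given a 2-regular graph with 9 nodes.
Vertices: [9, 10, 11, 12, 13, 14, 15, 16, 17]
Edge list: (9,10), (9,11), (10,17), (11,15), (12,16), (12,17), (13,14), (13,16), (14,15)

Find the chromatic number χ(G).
Clique number ω(G) = 2 (lower bound: χ ≥ ω).
Odd cycle [14, 13, 16, 12, 17, 10, 9, 11, 15] needs 3 colors (χ ≥ 3).
The coloring below uses 3 colors, so χ(G) = 3.
A valid 3-coloring: color 1: [10, 11, 12, 13]; color 2: [9, 15, 16, 17]; color 3: [14].

χ(G) = 3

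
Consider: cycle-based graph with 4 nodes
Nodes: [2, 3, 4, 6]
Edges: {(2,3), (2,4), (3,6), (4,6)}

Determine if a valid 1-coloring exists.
No, G is not 1-colorable

Edge (2,3) forces its endpoints to differ, so 1 color is not enough.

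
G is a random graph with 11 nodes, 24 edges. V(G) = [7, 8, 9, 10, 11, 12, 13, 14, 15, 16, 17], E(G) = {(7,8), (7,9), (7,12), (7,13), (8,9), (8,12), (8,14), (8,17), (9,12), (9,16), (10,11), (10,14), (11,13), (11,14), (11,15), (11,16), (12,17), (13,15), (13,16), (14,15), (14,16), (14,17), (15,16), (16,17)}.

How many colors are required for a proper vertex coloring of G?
Clique number ω(G) = 4 (lower bound: χ ≥ ω).
The clique on [7, 8, 9, 12] has size 4, forcing χ ≥ 4, and the coloring below uses 4 colors, so χ(G) = 4.
A valid 4-coloring: color 1: [12, 13, 14]; color 2: [8, 10, 16]; color 3: [9, 11, 17]; color 4: [7, 15].

χ(G) = 4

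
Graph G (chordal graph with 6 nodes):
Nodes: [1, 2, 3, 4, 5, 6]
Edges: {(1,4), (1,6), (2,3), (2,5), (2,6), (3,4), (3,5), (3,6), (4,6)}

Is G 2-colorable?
No, G is not 2-colorable

The clique on vertices [1, 4, 6] has size 3 > 2, so it alone needs 3 colors.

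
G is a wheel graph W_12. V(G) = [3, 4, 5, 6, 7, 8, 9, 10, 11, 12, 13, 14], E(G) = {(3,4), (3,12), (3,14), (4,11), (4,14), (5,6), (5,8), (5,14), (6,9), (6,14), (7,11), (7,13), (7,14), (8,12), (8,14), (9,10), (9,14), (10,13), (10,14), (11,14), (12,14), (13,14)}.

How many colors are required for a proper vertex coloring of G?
χ(G) = 4

Clique number ω(G) = 3 (lower bound: χ ≥ ω).
Odd cycle [6, 5, 8, 12, 3, 4, 11, 7, 13, 10, 9] needs 3 colors (χ ≥ 3).
Vertex 14 is adjacent to every vertex of [3, 4, 5, 6, 7, 8, 9, 10, 11, 12, 13], which already need 3 colors among themselves, so 14 needs a new color (χ ≥ 4).
The coloring below uses 4 colors, so χ(G) = 4.
A valid 4-coloring: color 1: [14]; color 2: [3, 6, 8, 10, 11]; color 3: [4, 5, 7, 9, 12]; color 4: [13].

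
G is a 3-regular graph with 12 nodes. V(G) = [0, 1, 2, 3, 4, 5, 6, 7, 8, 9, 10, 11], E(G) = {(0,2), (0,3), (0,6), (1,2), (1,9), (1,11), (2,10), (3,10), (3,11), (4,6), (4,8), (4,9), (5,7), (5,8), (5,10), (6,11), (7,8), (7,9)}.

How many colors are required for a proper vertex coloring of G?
Clique number ω(G) = 3 (lower bound: χ ≥ ω).
The clique on [5, 7, 8] has size 3, forcing χ ≥ 3, and the coloring below uses 3 colors, so χ(G) = 3.
A valid 3-coloring: color 1: [0, 8, 9, 10, 11]; color 2: [1, 3, 4, 5]; color 3: [2, 6, 7].

χ(G) = 3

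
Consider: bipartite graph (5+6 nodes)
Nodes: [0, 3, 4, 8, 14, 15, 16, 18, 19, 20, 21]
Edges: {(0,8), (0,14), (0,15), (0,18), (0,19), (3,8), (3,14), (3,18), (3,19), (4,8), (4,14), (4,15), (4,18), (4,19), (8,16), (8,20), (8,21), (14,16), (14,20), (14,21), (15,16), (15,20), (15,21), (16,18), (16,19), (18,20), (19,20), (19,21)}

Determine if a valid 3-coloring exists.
A valid 3-coloring: color 1: [8, 14, 15, 18, 19]; color 2: [0, 3, 4, 16, 20, 21].
(χ(G) = 2 ≤ 3.)

Yes, G is 3-colorable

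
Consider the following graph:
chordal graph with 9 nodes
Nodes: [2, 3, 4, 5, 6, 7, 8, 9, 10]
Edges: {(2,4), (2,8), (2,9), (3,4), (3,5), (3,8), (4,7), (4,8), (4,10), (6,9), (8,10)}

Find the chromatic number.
χ(G) = 3

Clique number ω(G) = 3 (lower bound: χ ≥ ω).
The clique on [2, 4, 8] has size 3, forcing χ ≥ 3, and the coloring below uses 3 colors, so χ(G) = 3.
A valid 3-coloring: color 1: [4, 5, 9]; color 2: [6, 7, 8]; color 3: [2, 3, 10].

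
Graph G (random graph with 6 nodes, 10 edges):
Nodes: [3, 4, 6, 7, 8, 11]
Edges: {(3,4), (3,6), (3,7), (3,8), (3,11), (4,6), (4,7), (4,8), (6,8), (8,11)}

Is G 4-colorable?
Yes, G is 4-colorable

A valid 4-coloring: color 1: [3]; color 2: [7, 8]; color 3: [4, 11]; color 4: [6].
(χ(G) = 4 ≤ 4.)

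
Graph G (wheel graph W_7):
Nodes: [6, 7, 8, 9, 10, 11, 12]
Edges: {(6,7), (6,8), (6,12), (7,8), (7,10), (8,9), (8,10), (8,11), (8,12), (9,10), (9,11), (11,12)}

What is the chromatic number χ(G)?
Clique number ω(G) = 3 (lower bound: χ ≥ ω).
The clique on [8, 9, 10] has size 3, forcing χ ≥ 3, and the coloring below uses 3 colors, so χ(G) = 3.
A valid 3-coloring: color 1: [8]; color 2: [6, 10, 11]; color 3: [7, 9, 12].

χ(G) = 3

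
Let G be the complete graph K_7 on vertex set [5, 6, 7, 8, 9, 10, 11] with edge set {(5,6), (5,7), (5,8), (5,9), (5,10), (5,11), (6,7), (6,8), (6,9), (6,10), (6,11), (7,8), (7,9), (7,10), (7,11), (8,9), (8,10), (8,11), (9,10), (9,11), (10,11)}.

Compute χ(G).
χ(G) = 7

Clique number ω(G) = 7 (lower bound: χ ≥ ω).
The clique on [5, 6, 7, 8, 9, 10, 11] has size 7, forcing χ ≥ 7, and the coloring below uses 7 colors, so χ(G) = 7.
A valid 7-coloring: color 1: [9]; color 2: [10]; color 3: [5]; color 4: [11]; color 5: [6]; color 6: [7]; color 7: [8].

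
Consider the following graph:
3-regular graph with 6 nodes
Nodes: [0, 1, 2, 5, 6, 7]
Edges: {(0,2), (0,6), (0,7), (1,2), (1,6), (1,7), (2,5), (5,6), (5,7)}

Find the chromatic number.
Clique number ω(G) = 2 (lower bound: χ ≥ ω).
The graph is bipartite (no odd cycle), so 2 colors suffice: χ(G) = 2.
A valid 2-coloring: color 1: [0, 1, 5]; color 2: [2, 6, 7].

χ(G) = 2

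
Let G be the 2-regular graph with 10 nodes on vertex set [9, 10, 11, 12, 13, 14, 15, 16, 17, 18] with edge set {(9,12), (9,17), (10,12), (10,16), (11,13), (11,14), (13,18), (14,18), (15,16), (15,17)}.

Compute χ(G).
χ(G) = 2

Clique number ω(G) = 2 (lower bound: χ ≥ ω).
The graph is bipartite (no odd cycle), so 2 colors suffice: χ(G) = 2.
A valid 2-coloring: color 1: [12, 13, 14, 16, 17]; color 2: [9, 10, 11, 15, 18].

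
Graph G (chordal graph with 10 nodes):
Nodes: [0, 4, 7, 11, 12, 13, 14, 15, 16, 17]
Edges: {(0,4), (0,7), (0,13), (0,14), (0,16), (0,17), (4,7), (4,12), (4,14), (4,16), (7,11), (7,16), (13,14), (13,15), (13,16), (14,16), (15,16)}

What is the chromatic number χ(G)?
χ(G) = 4

Clique number ω(G) = 4 (lower bound: χ ≥ ω).
The clique on [0, 4, 14, 16] has size 4, forcing χ ≥ 4, and the coloring below uses 4 colors, so χ(G) = 4.
A valid 4-coloring: color 1: [11, 12, 16, 17]; color 2: [0, 15]; color 3: [4, 13]; color 4: [7, 14].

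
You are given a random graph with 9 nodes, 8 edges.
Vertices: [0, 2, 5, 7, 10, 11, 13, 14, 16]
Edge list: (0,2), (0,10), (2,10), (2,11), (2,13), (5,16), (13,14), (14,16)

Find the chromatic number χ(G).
Clique number ω(G) = 3 (lower bound: χ ≥ ω).
The clique on [0, 2, 10] has size 3, forcing χ ≥ 3, and the coloring below uses 3 colors, so χ(G) = 3.
A valid 3-coloring: color 1: [2, 5, 7, 14]; color 2: [10, 11, 13, 16]; color 3: [0].

χ(G) = 3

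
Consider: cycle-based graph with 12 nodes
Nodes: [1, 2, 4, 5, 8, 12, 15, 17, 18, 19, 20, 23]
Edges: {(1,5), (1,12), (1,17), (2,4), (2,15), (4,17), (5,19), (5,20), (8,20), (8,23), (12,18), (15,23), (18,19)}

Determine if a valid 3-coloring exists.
A valid 3-coloring: color 1: [2, 5, 8, 17, 18]; color 2: [1, 4, 19, 20, 23]; color 3: [12, 15].
(χ(G) = 3 ≤ 3.)

Yes, G is 3-colorable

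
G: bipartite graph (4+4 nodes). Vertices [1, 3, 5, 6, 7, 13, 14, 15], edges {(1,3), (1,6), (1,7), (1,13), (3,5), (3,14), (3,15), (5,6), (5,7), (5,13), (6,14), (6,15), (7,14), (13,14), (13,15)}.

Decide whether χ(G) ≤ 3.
Yes, G is 3-colorable

A valid 3-coloring: color 1: [3, 6, 7, 13]; color 2: [1, 5, 14, 15].
(χ(G) = 2 ≤ 3.)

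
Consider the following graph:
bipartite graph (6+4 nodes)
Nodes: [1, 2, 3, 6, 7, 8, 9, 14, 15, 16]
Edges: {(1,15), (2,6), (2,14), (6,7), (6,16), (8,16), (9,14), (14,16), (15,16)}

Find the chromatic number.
Clique number ω(G) = 2 (lower bound: χ ≥ ω).
The graph is bipartite (no odd cycle), so 2 colors suffice: χ(G) = 2.
A valid 2-coloring: color 1: [1, 2, 3, 7, 9, 16]; color 2: [6, 8, 14, 15].

χ(G) = 2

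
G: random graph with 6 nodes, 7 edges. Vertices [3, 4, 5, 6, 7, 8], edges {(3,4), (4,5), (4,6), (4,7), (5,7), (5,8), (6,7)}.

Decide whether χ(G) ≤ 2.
The clique on vertices [4, 5, 7] has size 3 > 2, so it alone needs 3 colors.

No, G is not 2-colorable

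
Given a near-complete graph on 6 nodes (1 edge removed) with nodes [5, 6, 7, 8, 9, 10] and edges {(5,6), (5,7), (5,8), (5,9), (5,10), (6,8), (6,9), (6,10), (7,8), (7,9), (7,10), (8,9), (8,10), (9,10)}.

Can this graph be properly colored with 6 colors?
A valid 6-coloring: color 1: [10]; color 2: [9]; color 3: [5]; color 4: [8]; color 5: [6, 7].
(χ(G) = 5 ≤ 6.)

Yes, G is 6-colorable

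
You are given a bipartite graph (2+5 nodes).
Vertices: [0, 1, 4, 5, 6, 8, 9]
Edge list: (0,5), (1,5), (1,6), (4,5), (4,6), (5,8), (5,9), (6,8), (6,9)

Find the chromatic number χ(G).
χ(G) = 2

Clique number ω(G) = 2 (lower bound: χ ≥ ω).
The graph is bipartite (no odd cycle), so 2 colors suffice: χ(G) = 2.
A valid 2-coloring: color 1: [5, 6]; color 2: [0, 1, 4, 8, 9].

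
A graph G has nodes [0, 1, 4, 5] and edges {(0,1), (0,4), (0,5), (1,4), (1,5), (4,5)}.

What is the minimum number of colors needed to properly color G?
Clique number ω(G) = 4 (lower bound: χ ≥ ω).
The clique on [0, 1, 4, 5] has size 4, forcing χ ≥ 4, and the coloring below uses 4 colors, so χ(G) = 4.
A valid 4-coloring: color 1: [5]; color 2: [4]; color 3: [0]; color 4: [1].

χ(G) = 4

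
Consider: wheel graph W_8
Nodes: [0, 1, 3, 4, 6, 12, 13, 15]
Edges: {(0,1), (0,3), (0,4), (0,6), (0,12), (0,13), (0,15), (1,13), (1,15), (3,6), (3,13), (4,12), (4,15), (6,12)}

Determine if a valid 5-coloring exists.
Yes, G is 5-colorable

A valid 5-coloring: color 1: [0]; color 2: [4, 6, 13]; color 3: [3, 12, 15]; color 4: [1].
(χ(G) = 4 ≤ 5.)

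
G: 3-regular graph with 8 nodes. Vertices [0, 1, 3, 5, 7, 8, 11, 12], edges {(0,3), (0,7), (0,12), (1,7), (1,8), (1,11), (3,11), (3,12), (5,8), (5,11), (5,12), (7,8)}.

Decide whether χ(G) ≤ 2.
No, G is not 2-colorable

The clique on vertices [0, 3, 12] has size 3 > 2, so it alone needs 3 colors.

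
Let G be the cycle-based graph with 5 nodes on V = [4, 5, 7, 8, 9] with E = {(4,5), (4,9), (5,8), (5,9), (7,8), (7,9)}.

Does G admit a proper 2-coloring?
No, G is not 2-colorable

The clique on vertices [4, 5, 9] has size 3 > 2, so it alone needs 3 colors.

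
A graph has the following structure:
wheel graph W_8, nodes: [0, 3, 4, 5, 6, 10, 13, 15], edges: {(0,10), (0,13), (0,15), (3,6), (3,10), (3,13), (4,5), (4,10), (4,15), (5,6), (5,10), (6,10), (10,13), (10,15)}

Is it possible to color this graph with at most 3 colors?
No, G is not 3-colorable

Odd cycle [0, 15, 4, 5, 6, 3, 13] needs 3 colors (χ ≥ 3).
Vertex 10 is adjacent to every vertex of [0, 3, 4, 5, 6, 13, 15], which already need 3 colors among themselves, so 10 needs a new color (χ ≥ 4).
Hence χ(G) ≥ 4 > 3, so no proper 3-coloring exists.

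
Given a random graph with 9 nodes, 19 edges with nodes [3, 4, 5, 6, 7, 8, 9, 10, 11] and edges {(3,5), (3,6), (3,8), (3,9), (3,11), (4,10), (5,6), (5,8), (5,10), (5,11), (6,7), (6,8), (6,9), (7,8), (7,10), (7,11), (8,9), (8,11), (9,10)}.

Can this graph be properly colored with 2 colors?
No, G is not 2-colorable

The clique on vertices [3, 6, 8, 9] has size 4 > 2, so it alone needs 4 colors.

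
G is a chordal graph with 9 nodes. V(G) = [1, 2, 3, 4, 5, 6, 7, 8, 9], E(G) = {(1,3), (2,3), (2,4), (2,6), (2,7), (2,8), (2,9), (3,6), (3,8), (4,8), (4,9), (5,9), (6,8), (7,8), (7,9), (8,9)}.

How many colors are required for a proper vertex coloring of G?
Clique number ω(G) = 4 (lower bound: χ ≥ ω).
The clique on [2, 4, 8, 9] has size 4, forcing χ ≥ 4, and the coloring below uses 4 colors, so χ(G) = 4.
A valid 4-coloring: color 1: [1, 2, 5]; color 2: [8]; color 3: [3, 9]; color 4: [4, 6, 7].

χ(G) = 4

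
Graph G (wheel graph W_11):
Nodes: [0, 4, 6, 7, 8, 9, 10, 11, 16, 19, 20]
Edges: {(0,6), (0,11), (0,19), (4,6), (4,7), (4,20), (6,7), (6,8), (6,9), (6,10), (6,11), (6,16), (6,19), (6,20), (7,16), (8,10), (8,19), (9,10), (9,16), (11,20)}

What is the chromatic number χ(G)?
χ(G) = 3

Clique number ω(G) = 3 (lower bound: χ ≥ ω).
The clique on [0, 6, 19] has size 3, forcing χ ≥ 3, and the coloring below uses 3 colors, so χ(G) = 3.
A valid 3-coloring: color 1: [6]; color 2: [0, 7, 8, 9, 20]; color 3: [4, 10, 11, 16, 19].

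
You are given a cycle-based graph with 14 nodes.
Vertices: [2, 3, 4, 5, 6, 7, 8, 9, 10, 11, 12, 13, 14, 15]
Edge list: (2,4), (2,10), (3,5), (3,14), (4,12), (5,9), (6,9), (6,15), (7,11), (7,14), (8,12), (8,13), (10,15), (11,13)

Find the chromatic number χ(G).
Clique number ω(G) = 2 (lower bound: χ ≥ ω).
The graph is bipartite (no odd cycle), so 2 colors suffice: χ(G) = 2.
A valid 2-coloring: color 1: [4, 5, 6, 8, 10, 11, 14]; color 2: [2, 3, 7, 9, 12, 13, 15].

χ(G) = 2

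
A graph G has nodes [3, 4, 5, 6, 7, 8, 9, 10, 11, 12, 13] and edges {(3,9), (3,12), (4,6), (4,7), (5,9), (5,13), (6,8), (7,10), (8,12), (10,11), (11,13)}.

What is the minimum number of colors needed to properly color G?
χ(G) = 3

Clique number ω(G) = 2 (lower bound: χ ≥ ω).
Odd cycle [10, 7, 4, 6, 8, 12, 3, 9, 5, 13, 11] needs 3 colors (χ ≥ 3).
The coloring below uses 3 colors, so χ(G) = 3.
A valid 3-coloring: color 1: [3, 4, 8, 10, 13]; color 2: [6, 7, 9, 11, 12]; color 3: [5].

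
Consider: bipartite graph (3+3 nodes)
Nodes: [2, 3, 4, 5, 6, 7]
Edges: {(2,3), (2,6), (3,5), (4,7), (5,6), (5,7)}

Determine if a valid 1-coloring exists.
Edge (2,3) forces its endpoints to differ, so 1 color is not enough.

No, G is not 1-colorable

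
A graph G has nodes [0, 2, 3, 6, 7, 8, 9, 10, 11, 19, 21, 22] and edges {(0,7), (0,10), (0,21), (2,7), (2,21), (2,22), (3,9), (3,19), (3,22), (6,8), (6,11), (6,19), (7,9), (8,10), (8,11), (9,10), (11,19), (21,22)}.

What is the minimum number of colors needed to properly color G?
χ(G) = 3

Clique number ω(G) = 3 (lower bound: χ ≥ ω).
The clique on [2, 21, 22] has size 3, forcing χ ≥ 3, and the coloring below uses 3 colors, so χ(G) = 3.
A valid 3-coloring: color 1: [0, 8, 9, 19, 22]; color 2: [3, 6, 7, 10, 21]; color 3: [2, 11].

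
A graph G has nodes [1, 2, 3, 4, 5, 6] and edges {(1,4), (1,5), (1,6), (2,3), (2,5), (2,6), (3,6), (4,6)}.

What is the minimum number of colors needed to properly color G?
Clique number ω(G) = 3 (lower bound: χ ≥ ω).
The clique on [1, 4, 6] has size 3, forcing χ ≥ 3, and the coloring below uses 3 colors, so χ(G) = 3.
A valid 3-coloring: color 1: [5, 6]; color 2: [1, 2]; color 3: [3, 4].

χ(G) = 3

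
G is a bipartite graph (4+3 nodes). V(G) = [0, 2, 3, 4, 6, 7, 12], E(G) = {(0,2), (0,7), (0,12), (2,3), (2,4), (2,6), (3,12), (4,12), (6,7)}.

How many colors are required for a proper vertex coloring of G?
χ(G) = 2

Clique number ω(G) = 2 (lower bound: χ ≥ ω).
The graph is bipartite (no odd cycle), so 2 colors suffice: χ(G) = 2.
A valid 2-coloring: color 1: [2, 7, 12]; color 2: [0, 3, 4, 6].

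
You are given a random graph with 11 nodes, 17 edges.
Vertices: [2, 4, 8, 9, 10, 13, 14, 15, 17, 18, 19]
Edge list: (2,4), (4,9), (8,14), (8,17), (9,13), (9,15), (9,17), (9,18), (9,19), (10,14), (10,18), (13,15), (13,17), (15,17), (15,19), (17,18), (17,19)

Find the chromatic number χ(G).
χ(G) = 4

Clique number ω(G) = 4 (lower bound: χ ≥ ω).
The clique on [9, 15, 17, 19] has size 4, forcing χ ≥ 4, and the coloring below uses 4 colors, so χ(G) = 4.
A valid 4-coloring: color 1: [2, 8, 9, 10]; color 2: [4, 14, 17]; color 3: [15, 18]; color 4: [13, 19].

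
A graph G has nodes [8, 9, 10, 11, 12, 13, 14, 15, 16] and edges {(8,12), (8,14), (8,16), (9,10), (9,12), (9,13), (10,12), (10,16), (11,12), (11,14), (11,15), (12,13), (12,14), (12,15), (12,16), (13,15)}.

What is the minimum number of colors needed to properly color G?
χ(G) = 3

Clique number ω(G) = 3 (lower bound: χ ≥ ω).
The clique on [8, 12, 16] has size 3, forcing χ ≥ 3, and the coloring below uses 3 colors, so χ(G) = 3.
A valid 3-coloring: color 1: [12]; color 2: [8, 10, 11, 13]; color 3: [9, 14, 15, 16].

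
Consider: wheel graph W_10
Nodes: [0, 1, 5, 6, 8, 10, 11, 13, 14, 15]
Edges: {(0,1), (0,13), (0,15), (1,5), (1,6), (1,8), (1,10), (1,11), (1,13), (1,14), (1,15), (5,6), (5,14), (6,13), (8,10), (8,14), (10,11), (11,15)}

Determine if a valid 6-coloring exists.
Yes, G is 6-colorable

A valid 6-coloring: color 1: [1]; color 2: [5, 10, 13, 15]; color 3: [0, 6, 8, 11]; color 4: [14].
(χ(G) = 4 ≤ 6.)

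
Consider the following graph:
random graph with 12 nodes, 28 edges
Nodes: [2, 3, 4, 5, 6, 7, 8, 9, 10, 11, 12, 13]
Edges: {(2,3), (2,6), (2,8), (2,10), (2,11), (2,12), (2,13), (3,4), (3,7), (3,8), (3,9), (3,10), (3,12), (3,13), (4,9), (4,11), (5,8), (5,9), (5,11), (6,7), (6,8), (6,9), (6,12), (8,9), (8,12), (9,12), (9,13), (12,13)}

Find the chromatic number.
χ(G) = 4

Clique number ω(G) = 4 (lower bound: χ ≥ ω).
The clique on [3, 8, 9, 12] has size 4, forcing χ ≥ 4, and the coloring below uses 4 colors, so χ(G) = 4.
A valid 4-coloring: color 1: [3, 6, 11]; color 2: [2, 7, 9]; color 3: [4, 8, 10, 13]; color 4: [5, 12].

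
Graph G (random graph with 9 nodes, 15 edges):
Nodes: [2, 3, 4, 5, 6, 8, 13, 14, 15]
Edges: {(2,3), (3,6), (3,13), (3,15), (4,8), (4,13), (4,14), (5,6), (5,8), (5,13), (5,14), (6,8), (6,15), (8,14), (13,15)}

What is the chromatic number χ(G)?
χ(G) = 3

Clique number ω(G) = 3 (lower bound: χ ≥ ω).
The clique on [3, 13, 15] has size 3, forcing χ ≥ 3, and the coloring below uses 3 colors, so χ(G) = 3.
A valid 3-coloring: color 1: [3, 8]; color 2: [2, 6, 13, 14]; color 3: [4, 5, 15].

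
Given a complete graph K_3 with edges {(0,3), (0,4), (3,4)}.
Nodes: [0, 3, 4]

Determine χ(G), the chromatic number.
Clique number ω(G) = 3 (lower bound: χ ≥ ω).
The clique on [0, 3, 4] has size 3, forcing χ ≥ 3, and the coloring below uses 3 colors, so χ(G) = 3.
A valid 3-coloring: color 1: [0]; color 2: [4]; color 3: [3].

χ(G) = 3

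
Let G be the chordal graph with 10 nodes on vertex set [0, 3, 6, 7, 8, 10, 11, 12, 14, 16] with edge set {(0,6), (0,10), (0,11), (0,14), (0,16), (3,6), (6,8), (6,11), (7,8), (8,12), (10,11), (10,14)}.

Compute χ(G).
Clique number ω(G) = 3 (lower bound: χ ≥ ω).
The clique on [0, 10, 11] has size 3, forcing χ ≥ 3, and the coloring below uses 3 colors, so χ(G) = 3.
A valid 3-coloring: color 1: [0, 3, 8]; color 2: [6, 7, 10, 12, 16]; color 3: [11, 14].

χ(G) = 3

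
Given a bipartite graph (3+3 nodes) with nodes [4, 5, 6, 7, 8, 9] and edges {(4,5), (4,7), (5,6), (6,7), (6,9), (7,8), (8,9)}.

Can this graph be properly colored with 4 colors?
A valid 4-coloring: color 1: [4, 6, 8]; color 2: [5, 7, 9].
(χ(G) = 2 ≤ 4.)

Yes, G is 4-colorable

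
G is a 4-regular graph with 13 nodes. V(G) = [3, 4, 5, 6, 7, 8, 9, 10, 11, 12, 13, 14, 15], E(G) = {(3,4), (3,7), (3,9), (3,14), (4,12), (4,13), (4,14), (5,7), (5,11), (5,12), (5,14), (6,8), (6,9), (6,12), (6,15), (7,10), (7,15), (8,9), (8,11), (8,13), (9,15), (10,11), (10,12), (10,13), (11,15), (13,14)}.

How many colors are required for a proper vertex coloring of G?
χ(G) = 3

Clique number ω(G) = 3 (lower bound: χ ≥ ω).
The clique on [3, 4, 14] has size 3, forcing χ ≥ 3, and the coloring below uses 3 colors, so χ(G) = 3.
A valid 3-coloring: color 1: [4, 5, 8, 10, 15]; color 2: [7, 9, 11, 12, 14]; color 3: [3, 6, 13].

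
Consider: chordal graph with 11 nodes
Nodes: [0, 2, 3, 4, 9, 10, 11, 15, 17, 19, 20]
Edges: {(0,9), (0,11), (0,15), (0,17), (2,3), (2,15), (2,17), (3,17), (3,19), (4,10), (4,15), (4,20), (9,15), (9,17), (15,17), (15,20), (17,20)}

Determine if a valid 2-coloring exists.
The clique on vertices [0, 9, 15, 17] has size 4 > 2, so it alone needs 4 colors.

No, G is not 2-colorable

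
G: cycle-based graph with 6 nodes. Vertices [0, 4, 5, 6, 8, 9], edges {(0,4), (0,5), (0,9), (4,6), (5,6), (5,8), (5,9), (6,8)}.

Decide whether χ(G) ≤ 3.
A valid 3-coloring: color 1: [4, 5]; color 2: [0, 6]; color 3: [8, 9].
(χ(G) = 3 ≤ 3.)

Yes, G is 3-colorable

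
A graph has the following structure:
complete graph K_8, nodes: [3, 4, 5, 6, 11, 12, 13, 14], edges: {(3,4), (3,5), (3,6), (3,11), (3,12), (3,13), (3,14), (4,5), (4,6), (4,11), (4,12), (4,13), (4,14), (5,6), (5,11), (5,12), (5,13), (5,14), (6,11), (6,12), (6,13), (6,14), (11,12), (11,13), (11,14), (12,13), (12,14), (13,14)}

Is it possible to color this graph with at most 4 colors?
No, G is not 4-colorable

The clique on vertices [3, 4, 5, 6, 11, 12, 13, 14] has size 8 > 4, so it alone needs 8 colors.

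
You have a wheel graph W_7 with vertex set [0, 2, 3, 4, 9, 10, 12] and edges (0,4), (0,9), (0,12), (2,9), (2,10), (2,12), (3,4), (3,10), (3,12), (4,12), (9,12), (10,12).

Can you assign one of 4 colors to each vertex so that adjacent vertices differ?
A valid 4-coloring: color 1: [12]; color 2: [4, 9, 10]; color 3: [0, 2, 3].
(χ(G) = 3 ≤ 4.)

Yes, G is 4-colorable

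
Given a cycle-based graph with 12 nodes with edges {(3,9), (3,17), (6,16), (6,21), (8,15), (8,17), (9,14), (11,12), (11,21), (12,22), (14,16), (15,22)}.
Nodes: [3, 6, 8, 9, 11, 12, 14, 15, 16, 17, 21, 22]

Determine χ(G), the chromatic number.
χ(G) = 2

Clique number ω(G) = 2 (lower bound: χ ≥ ω).
The graph is bipartite (no odd cycle), so 2 colors suffice: χ(G) = 2.
A valid 2-coloring: color 1: [9, 12, 15, 16, 17, 21]; color 2: [3, 6, 8, 11, 14, 22].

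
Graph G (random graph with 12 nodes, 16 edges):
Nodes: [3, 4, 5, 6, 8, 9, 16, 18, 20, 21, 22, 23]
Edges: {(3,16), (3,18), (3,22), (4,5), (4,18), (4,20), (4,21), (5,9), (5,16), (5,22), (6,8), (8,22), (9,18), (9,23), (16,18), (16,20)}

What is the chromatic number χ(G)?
χ(G) = 3

Clique number ω(G) = 3 (lower bound: χ ≥ ω).
The clique on [3, 16, 18] has size 3, forcing χ ≥ 3, and the coloring below uses 3 colors, so χ(G) = 3.
A valid 3-coloring: color 1: [4, 6, 9, 16, 22]; color 2: [5, 8, 18, 20, 21, 23]; color 3: [3].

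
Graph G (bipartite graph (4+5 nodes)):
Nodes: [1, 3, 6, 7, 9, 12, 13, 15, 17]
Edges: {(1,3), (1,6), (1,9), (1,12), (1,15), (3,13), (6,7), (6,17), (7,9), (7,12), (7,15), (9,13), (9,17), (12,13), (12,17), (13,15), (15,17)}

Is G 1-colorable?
No, G is not 1-colorable

Edge (1,3) forces its endpoints to differ, so 1 color is not enough.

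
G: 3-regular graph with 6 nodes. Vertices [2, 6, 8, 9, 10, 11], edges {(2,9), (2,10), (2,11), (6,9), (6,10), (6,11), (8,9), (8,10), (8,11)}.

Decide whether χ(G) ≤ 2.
Yes, G is 2-colorable

A valid 2-coloring: color 1: [9, 10, 11]; color 2: [2, 6, 8].
(χ(G) = 2 ≤ 2.)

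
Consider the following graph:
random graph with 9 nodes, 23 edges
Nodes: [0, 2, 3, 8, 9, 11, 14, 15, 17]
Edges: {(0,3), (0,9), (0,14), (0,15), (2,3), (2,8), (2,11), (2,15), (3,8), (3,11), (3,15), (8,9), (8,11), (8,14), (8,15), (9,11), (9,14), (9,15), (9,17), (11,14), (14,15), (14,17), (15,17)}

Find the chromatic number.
Clique number ω(G) = 4 (lower bound: χ ≥ ω).
The clique on [8, 9, 11, 14] has size 4, forcing χ ≥ 4, and the coloring below uses 4 colors, so χ(G) = 4.
A valid 4-coloring: color 1: [11, 15]; color 2: [2, 14]; color 3: [0, 8, 17]; color 4: [3, 9].

χ(G) = 4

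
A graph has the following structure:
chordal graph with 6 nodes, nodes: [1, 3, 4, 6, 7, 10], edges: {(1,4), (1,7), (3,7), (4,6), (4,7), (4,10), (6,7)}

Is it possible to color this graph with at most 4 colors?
Yes, G is 4-colorable

A valid 4-coloring: color 1: [7, 10]; color 2: [3, 4]; color 3: [1, 6].
(χ(G) = 3 ≤ 4.)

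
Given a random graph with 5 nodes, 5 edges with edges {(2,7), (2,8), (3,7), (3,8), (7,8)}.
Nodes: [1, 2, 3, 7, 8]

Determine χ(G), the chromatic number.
Clique number ω(G) = 3 (lower bound: χ ≥ ω).
The clique on [2, 7, 8] has size 3, forcing χ ≥ 3, and the coloring below uses 3 colors, so χ(G) = 3.
A valid 3-coloring: color 1: [1, 8]; color 2: [7]; color 3: [2, 3].

χ(G) = 3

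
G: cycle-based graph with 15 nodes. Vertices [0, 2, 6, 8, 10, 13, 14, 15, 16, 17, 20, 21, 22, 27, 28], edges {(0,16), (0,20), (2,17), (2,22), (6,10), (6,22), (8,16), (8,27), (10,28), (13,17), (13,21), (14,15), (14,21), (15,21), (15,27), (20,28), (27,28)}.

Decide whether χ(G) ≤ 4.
A valid 4-coloring: color 1: [10, 16, 17, 20, 21, 22, 27]; color 2: [0, 2, 6, 8, 13, 15, 28]; color 3: [14].
(χ(G) = 3 ≤ 4.)

Yes, G is 4-colorable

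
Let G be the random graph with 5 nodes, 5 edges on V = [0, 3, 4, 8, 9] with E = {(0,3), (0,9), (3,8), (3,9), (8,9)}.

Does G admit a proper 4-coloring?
Yes, G is 4-colorable

A valid 4-coloring: color 1: [3, 4]; color 2: [9]; color 3: [0, 8].
(χ(G) = 3 ≤ 4.)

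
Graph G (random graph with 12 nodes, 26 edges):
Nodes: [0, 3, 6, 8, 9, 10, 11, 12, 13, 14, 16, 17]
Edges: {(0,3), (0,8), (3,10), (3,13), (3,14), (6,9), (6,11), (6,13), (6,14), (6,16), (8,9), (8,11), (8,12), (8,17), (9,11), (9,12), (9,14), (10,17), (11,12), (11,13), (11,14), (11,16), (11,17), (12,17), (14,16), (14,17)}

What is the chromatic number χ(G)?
Clique number ω(G) = 4 (lower bound: χ ≥ ω).
The clique on [8, 9, 11, 12] has size 4, forcing χ ≥ 4, and the coloring below uses 4 colors, so χ(G) = 4.
A valid 4-coloring: color 1: [3, 11]; color 2: [8, 10, 13, 14]; color 3: [0, 9, 16, 17]; color 4: [6, 12].

χ(G) = 4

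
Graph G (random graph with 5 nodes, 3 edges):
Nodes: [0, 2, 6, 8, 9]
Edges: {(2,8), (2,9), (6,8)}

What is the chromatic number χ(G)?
Clique number ω(G) = 2 (lower bound: χ ≥ ω).
The graph is bipartite (no odd cycle), so 2 colors suffice: χ(G) = 2.
A valid 2-coloring: color 1: [0, 2, 6]; color 2: [8, 9].

χ(G) = 2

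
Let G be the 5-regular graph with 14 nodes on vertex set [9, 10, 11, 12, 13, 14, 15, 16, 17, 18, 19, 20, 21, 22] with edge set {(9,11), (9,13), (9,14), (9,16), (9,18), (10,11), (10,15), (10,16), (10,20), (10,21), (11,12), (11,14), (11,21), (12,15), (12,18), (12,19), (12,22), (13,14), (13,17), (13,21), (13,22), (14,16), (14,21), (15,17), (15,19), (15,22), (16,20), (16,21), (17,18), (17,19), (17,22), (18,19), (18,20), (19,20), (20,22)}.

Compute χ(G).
Clique number ω(G) = 3 (lower bound: χ ≥ ω).
The clique on [9, 14, 16] has size 3, forcing χ ≥ 3, and the coloring below uses 3 colors, so χ(G) = 3.
A valid 3-coloring: color 1: [9, 12, 17, 20, 21]; color 2: [11, 13, 15, 16, 18]; color 3: [10, 14, 19, 22].

χ(G) = 3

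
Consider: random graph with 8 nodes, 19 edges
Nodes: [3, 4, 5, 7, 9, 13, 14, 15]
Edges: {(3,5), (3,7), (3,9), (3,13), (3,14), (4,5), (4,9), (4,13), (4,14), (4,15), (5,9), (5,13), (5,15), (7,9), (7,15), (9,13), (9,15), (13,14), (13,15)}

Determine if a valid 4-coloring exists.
The clique on vertices [4, 5, 9, 13, 15] has size 5 > 4, so it alone needs 5 colors.

No, G is not 4-colorable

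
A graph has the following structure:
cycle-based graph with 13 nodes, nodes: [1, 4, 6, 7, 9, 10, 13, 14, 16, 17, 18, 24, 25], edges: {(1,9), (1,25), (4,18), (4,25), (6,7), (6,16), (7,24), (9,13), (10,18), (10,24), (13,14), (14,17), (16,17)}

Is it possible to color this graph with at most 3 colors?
A valid 3-coloring: color 1: [1, 4, 6, 10, 13, 17]; color 2: [9, 14, 16, 18, 24, 25]; color 3: [7].
(χ(G) = 3 ≤ 3.)

Yes, G is 3-colorable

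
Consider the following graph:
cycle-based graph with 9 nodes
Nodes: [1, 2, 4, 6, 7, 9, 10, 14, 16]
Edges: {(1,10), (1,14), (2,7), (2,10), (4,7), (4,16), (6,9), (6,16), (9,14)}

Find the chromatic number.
χ(G) = 3

Clique number ω(G) = 2 (lower bound: χ ≥ ω).
Odd cycle [2, 10, 1, 14, 9, 6, 16, 4, 7] needs 3 colors (χ ≥ 3).
The coloring below uses 3 colors, so χ(G) = 3.
A valid 3-coloring: color 1: [1, 2, 4, 9]; color 2: [6, 7, 10, 14]; color 3: [16].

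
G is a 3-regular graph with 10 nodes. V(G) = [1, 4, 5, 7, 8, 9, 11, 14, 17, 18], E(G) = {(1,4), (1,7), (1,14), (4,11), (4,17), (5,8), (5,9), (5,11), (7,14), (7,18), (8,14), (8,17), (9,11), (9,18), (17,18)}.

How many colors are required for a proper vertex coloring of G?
χ(G) = 3

Clique number ω(G) = 3 (lower bound: χ ≥ ω).
The clique on [1, 7, 14] has size 3, forcing χ ≥ 3, and the coloring below uses 3 colors, so χ(G) = 3.
A valid 3-coloring: color 1: [4, 7, 8, 9]; color 2: [1, 11, 17]; color 3: [5, 14, 18].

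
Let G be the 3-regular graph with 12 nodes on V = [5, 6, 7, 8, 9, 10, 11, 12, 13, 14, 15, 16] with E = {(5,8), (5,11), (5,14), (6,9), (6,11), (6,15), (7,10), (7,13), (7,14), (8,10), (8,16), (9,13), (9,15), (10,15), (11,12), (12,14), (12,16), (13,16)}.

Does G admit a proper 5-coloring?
Yes, G is 5-colorable

A valid 5-coloring: color 1: [7, 11, 15, 16]; color 2: [6, 8, 13, 14]; color 3: [5, 9, 10, 12].
(χ(G) = 3 ≤ 5.)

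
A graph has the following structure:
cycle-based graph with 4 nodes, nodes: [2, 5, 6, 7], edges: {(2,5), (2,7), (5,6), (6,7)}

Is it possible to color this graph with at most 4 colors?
A valid 4-coloring: color 1: [5, 7]; color 2: [2, 6].
(χ(G) = 2 ≤ 4.)

Yes, G is 4-colorable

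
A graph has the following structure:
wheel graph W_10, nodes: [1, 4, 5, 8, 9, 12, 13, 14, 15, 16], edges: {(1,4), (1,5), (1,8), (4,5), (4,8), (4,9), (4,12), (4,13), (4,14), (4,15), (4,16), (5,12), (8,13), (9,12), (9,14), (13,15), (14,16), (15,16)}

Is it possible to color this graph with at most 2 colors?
No, G is not 2-colorable

The clique on vertices [1, 4, 8] has size 3 > 2, so it alone needs 3 colors.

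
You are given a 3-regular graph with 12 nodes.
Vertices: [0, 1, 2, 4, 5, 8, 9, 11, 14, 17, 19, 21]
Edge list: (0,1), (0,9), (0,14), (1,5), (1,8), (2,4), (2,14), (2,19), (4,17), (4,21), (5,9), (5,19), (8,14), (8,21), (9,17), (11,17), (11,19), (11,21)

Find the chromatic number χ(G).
χ(G) = 3

Clique number ω(G) = 2 (lower bound: χ ≥ ω).
Odd cycle [11, 19, 5, 9, 17] needs 3 colors (χ ≥ 3).
The coloring below uses 3 colors, so χ(G) = 3.
A valid 3-coloring: color 1: [1, 4, 9, 11, 14]; color 2: [0, 2, 5, 8, 17]; color 3: [19, 21].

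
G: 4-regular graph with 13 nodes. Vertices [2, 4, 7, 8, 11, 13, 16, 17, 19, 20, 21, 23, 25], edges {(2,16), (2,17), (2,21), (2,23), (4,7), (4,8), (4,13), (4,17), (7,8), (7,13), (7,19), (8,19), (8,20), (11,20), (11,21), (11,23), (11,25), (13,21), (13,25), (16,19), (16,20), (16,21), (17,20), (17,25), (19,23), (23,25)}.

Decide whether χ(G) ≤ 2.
No, G is not 2-colorable

The clique on vertices [2, 16, 21] has size 3 > 2, so it alone needs 3 colors.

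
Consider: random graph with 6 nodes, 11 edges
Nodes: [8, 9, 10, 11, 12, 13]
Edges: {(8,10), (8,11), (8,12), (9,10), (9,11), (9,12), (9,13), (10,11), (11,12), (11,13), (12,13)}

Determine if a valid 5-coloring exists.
A valid 5-coloring: color 1: [11]; color 2: [10, 12]; color 3: [8, 9]; color 4: [13].
(χ(G) = 4 ≤ 5.)

Yes, G is 5-colorable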